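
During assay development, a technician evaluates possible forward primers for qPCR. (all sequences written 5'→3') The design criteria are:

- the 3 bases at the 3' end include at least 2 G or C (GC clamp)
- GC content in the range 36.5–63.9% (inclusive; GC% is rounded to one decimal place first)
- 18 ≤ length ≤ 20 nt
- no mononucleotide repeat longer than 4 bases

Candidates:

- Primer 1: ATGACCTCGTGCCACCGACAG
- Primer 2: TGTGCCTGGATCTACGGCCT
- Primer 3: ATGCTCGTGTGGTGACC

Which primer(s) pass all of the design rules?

Primer 2 only.

Primer 1 (21 nt, A=5 T=3 G=5 C=8): 3' end CAG has 2 G/C ✓; GC 13/21 = 61.9% ✓; length 21, outside 18–20 ✗; longest run = 2 ✓ — fails.
Primer 2 (20 nt, A=2 T=6 G=6 C=6): 3' end CCT has 2 G/C ✓; GC 12/20 = 60.0% ✓; length 20 ✓; longest run = 2 ✓ — passes.
Primer 3 (17 nt, A=2 T=5 G=6 C=4): 3' end ACC has 2 G/C ✓; GC 10/17 = 58.8% ✓; length 17, outside 18–20 ✗; longest run = 2 ✓ — fails.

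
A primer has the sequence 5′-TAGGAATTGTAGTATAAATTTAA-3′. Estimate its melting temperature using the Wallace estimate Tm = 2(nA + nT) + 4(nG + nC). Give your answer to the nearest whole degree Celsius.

54°C

Base counts: A=10, T=9, G=4, C=0 (length 23).
Tm = 2·(10+9) + 4·(4+0) = 2·19 + 4·4 = 38 + 16 = 54°C.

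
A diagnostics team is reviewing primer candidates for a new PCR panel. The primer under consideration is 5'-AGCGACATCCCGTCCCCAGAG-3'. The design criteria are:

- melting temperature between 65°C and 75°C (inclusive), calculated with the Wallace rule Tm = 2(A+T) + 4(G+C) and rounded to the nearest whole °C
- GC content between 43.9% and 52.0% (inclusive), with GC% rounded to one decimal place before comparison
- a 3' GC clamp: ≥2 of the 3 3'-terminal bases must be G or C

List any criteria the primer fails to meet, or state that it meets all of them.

Base counts: A=5, T=2, G=5, C=9 (length 21).
Tm: Tm = 2·7 + 4·14 = 70°C ✓
GC content: GC 14/21 = 66.7%, outside 43.9–52.0% ✗
GC clamp: 3' end GAG has 2 G/C ✓

Fails: GC content.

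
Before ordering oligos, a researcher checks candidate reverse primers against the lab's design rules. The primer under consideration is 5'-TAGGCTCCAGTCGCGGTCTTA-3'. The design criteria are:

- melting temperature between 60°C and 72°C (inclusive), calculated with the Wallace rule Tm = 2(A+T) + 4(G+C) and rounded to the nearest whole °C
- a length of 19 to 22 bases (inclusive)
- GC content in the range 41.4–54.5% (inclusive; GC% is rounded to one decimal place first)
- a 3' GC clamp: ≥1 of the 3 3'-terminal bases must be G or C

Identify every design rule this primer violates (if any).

Fails: GC content, GC clamp.

Base counts: A=3, T=6, G=6, C=6 (length 21).
Tm: Tm = 2·9 + 4·12 = 66°C ✓
length: length 21 ✓
GC content: GC 12/21 = 57.1%, outside 41.4–54.5% ✗
GC clamp: 3' end TTA has 0 G/C, need ≥1 ✗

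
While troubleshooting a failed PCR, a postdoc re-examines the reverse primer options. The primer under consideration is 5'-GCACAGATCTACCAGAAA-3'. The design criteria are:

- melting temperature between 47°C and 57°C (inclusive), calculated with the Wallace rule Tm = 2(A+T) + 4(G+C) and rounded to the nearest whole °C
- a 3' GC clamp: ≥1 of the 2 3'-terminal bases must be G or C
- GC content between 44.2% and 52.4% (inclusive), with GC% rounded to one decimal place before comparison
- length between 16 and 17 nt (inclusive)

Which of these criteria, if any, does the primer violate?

Fails: GC clamp, length.

Base counts: A=8, T=2, G=3, C=5 (length 18).
Tm: Tm = 2·10 + 4·8 = 52°C ✓
GC clamp: 3' end AA has 0 G/C, need ≥1 ✗
GC content: GC 8/18 = 44.4% ✓
length: length 18, outside 16–17 ✗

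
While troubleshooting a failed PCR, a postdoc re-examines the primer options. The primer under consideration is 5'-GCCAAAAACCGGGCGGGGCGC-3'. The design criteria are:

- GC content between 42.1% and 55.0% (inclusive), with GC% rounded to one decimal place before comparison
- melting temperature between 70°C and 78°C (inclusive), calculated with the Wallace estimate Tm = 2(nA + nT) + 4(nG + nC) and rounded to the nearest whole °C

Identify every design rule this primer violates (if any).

Fails: GC content.

Base counts: A=5, T=0, G=9, C=7 (length 21).
GC content: GC 16/21 = 76.2%, outside 42.1–55.0% ✗
Tm: Tm = 2·5 + 4·16 = 74°C ✓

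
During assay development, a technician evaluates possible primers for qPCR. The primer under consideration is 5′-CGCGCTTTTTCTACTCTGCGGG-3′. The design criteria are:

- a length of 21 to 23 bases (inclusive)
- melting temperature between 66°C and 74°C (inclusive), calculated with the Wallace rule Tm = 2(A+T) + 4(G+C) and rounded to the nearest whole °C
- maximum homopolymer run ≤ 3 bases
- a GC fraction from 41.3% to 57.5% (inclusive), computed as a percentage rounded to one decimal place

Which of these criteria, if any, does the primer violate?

Fails: homopolymer run, GC content.

Base counts: A=1, T=8, G=6, C=7 (length 22).
length: length 22 ✓
Tm: Tm = 2·9 + 4·13 = 70°C ✓
homopolymer run: longest run = 5, exceeds 3 ✗
GC content: GC 13/22 = 59.1%, outside 41.3–57.5% ✗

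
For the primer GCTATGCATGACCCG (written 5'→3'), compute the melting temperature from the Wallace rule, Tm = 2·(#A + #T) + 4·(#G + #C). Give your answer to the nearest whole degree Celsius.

48°C

Base counts: A=3, T=3, G=4, C=5 (length 15).
Tm = 2·(3+3) + 4·(4+5) = 2·6 + 4·9 = 12 + 36 = 48°C.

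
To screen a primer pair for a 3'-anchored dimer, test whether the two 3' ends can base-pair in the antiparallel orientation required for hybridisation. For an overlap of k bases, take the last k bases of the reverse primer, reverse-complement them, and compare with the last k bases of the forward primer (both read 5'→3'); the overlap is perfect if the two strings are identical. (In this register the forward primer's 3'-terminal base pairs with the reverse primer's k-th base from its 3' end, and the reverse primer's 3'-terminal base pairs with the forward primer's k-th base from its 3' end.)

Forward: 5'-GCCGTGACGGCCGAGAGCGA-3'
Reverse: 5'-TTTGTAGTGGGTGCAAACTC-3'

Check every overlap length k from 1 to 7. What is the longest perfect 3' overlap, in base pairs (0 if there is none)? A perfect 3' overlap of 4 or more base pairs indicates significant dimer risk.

Last 7 bases (5'→3') — forward …AGAGCGA, reverse …CAAACTC.
Reverse complement of the reverse primer's last 7 bases: GAGTTTG; its first k bases are the reverse complement of the reverse primer's last k bases, so a perfect k-base overlap needs the forward primer's last k bases to equal them.
Comparing (forward last k vs required): k=1: A vs G ✗; k=2: GA vs GA ✓; k=3: CGA vs GAG ✗; k=4: GCGA vs GAGT ✗; k=5: AGCGA vs GAGTT ✗; k=6: GAGCGA vs GAGTTT ✗; k=7: AGAGCGA vs GAGTTTG ✗.
Only k = 2 is perfect, so the longest perfect 3' overlap is 2.

Longest perfect overlap: 2 complementary base pairs; below the dimer-risk threshold (threshold 4).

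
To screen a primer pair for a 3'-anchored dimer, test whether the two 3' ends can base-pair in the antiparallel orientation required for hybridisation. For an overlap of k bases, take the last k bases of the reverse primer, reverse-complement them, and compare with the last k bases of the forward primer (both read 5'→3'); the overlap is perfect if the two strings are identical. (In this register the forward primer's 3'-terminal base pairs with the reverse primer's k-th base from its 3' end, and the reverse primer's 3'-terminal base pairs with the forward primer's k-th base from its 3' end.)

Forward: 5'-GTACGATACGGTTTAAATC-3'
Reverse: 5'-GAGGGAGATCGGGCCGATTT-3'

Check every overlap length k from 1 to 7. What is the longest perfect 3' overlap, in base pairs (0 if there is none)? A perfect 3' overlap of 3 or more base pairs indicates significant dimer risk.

Longest perfect overlap: 5 complementary base pairs; significant dimer risk (threshold 3).

Last 7 bases (5'→3') — forward …TTAAATC, reverse …CCGATTT.
Reverse complement of the reverse primer's last 7 bases: AAATCGG; its first k bases are the reverse complement of the reverse primer's last k bases, so a perfect k-base overlap needs the forward primer's last k bases to equal them.
Comparing (forward last k vs required): k=1: C vs A ✗; k=2: TC vs AA ✗; k=3: ATC vs AAA ✗; k=4: AATC vs AAAT ✗; k=5: AAATC vs AAATC ✓; k=6: TAAATC vs AAATCG ✗; k=7: TTAAATC vs AAATCGG ✗.
Only k = 5 is perfect, so the longest perfect 3' overlap is 5.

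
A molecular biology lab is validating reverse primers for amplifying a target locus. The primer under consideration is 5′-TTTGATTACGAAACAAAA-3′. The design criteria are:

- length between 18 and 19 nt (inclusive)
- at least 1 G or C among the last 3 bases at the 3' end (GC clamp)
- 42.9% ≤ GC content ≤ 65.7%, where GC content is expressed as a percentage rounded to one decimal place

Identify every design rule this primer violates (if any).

Base counts: A=9, T=5, G=2, C=2 (length 18).
length: length 18 ✓
GC clamp: 3' end AAA has 0 G/C, need ≥1 ✗
GC content: GC 4/18 = 22.2%, outside 42.9–65.7% ✗

Fails: GC clamp, GC content.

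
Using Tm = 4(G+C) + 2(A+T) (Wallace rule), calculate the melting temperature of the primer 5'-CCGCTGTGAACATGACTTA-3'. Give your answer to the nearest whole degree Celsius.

56°C

Base counts: A=5, T=5, G=4, C=5 (length 19).
Tm = 2·(5+5) + 4·(4+5) = 2·10 + 4·9 = 20 + 36 = 56°C.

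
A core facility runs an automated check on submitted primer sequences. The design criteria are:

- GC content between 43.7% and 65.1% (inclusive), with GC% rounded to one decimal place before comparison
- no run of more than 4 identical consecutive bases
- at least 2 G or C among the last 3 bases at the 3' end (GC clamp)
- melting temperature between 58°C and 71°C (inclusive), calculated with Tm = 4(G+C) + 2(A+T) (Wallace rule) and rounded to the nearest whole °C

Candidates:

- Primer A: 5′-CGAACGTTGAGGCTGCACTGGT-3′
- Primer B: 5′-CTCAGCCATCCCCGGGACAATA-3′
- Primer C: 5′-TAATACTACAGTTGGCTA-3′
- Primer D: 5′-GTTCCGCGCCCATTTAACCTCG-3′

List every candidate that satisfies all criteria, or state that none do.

Primer A and Primer D.

Primer A (22 nt, A=4 T=5 G=8 C=5): GC 13/22 = 59.1% ✓; longest run = 2 ✓; 3' end GGT has 2 G/C ✓; Tm = 2·9 + 4·13 = 70°C ✓ — passes.
Primer B (22 nt, A=6 T=3 G=4 C=9): GC 13/22 = 59.1% ✓; longest run = 4 ✓; 3' end ATA has 0 G/C, need ≥2 ✗; Tm = 2·9 + 4·13 = 70°C ✓ — fails.
Primer C (18 nt, A=6 T=6 G=3 C=3): GC 6/18 = 33.3%, outside 43.7–65.1% ✗; longest run = 2 ✓; 3' end CTA has 1 G/C, need ≥2 ✗; Tm = 2·12 + 4·6 = 48°C, outside 58–71°C ✗ — fails.
Primer D (22 nt, A=3 T=6 G=4 C=9): GC 13/22 = 59.1% ✓; longest run = 3 ✓; 3' end TCG has 2 G/C ✓; Tm = 2·9 + 4·13 = 70°C ✓ — passes.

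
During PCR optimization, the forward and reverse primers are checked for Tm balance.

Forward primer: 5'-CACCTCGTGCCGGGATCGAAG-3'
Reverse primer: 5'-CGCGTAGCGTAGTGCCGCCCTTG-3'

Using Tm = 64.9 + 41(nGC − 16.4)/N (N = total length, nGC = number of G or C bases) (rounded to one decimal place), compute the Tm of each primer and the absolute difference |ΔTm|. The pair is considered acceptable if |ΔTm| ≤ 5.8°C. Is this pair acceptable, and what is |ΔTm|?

|ΔTm| = 4.0°C; the pair is acceptable.

Forward: G+C = 14, N = 21 → Tm = 64.9 + 41·(14 − 16.4)/21 = 60.2°C.
Reverse: G+C = 16, N = 23 → Tm = 64.9 + 41·(16 − 16.4)/23 = 64.2°C.
|ΔTm| = |60.2 − 64.2| = 4.0°C, ≤ 5.8°C.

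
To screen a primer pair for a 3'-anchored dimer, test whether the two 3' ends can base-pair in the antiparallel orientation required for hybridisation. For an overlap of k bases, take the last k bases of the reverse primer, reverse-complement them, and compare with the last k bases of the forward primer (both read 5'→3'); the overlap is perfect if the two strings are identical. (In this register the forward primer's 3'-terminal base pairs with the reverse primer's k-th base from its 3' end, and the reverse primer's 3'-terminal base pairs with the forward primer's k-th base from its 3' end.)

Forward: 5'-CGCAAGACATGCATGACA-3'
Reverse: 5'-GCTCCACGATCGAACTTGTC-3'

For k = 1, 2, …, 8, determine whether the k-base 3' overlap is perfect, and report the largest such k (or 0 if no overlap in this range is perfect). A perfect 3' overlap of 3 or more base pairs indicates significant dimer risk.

Last 8 bases (5'→3') — forward …GCATGACA, reverse …AACTTGTC.
Reverse complement of the reverse primer's last 8 bases: GACAAGTT; its first k bases are the reverse complement of the reverse primer's last k bases, so a perfect k-base overlap needs the forward primer's last k bases to equal them.
Comparing (forward last k vs required): k=1: A vs G ✗; k=2: CA vs GA ✗; k=3: ACA vs GAC ✗; k=4: GACA vs GACA ✓; k=5: TGACA vs GACAA ✗; k=6: ATGACA vs GACAAG ✗; k=7: CATGACA vs GACAAGT ✗; k=8: GCATGACA vs GACAAGTT ✗.
Only k = 4 is perfect, so the longest perfect 3' overlap is 4.

Longest perfect overlap: 4 complementary base pairs; significant dimer risk (threshold 3).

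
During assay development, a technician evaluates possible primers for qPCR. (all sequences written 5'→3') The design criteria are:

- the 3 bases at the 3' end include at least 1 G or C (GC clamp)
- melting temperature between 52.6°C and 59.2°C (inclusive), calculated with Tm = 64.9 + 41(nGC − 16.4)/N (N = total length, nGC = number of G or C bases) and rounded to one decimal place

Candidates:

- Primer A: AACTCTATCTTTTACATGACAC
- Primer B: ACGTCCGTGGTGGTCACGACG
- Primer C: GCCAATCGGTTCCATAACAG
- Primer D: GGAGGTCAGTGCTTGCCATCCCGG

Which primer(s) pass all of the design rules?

Primer A (22 nt, A=7 T=8 G=1 C=6): 3' end CAC has 2 G/C ✓; Tm = 64.9 + 41·(7 − 16.4)/22 = 47.4°C, outside 52.6–59.2°C ✗ — fails.
Primer B (21 nt, A=3 T=4 G=8 C=6): 3' end ACG has 2 G/C ✓; Tm = 64.9 + 41·(14 − 16.4)/21 = 60.2°C, outside 52.6–59.2°C ✗ — fails.
Primer C (20 nt, A=6 T=4 G=4 C=6): 3' end CAG has 2 G/C ✓; Tm = 64.9 + 41·(10 − 16.4)/20 = 51.8°C, outside 52.6–59.2°C ✗ — fails.
Primer D (24 nt, A=3 T=5 G=9 C=7): 3' end CGG has 3 G/C ✓; Tm = 64.9 + 41·(16 − 16.4)/24 = 64.2°C, outside 52.6–59.2°C ✗ — fails.

None of the candidates satisfy all criteria.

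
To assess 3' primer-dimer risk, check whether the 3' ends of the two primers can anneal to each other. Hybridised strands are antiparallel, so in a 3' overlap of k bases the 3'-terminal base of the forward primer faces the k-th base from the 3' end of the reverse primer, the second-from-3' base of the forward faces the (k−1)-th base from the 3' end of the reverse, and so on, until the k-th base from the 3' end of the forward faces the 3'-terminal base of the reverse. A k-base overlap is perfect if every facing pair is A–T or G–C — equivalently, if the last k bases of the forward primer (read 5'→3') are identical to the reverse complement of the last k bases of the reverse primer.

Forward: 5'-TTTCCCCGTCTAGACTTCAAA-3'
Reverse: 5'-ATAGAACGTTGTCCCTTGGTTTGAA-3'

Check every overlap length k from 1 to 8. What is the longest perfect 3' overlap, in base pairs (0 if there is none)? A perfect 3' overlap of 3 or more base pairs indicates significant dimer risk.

Longest perfect overlap: 6 complementary base pairs; significant dimer risk (threshold 3).

Last 8 bases (5'→3') — forward …ACTTCAAA, reverse …GGTTTGAA.
Reverse complement of the reverse primer's last 8 bases: TTCAAACC; its first k bases are the reverse complement of the reverse primer's last k bases, so a perfect k-base overlap needs the forward primer's last k bases to equal them.
Comparing (forward last k vs required): k=1: A vs T ✗; k=2: AA vs TT ✗; k=3: AAA vs TTC ✗; k=4: CAAA vs TTCA ✗; k=5: TCAAA vs TTCAA ✗; k=6: TTCAAA vs TTCAAA ✓; k=7: CTTCAAA vs TTCAAAC ✗; k=8: ACTTCAAA vs TTCAAACC ✗.
Only k = 6 is perfect, so the longest perfect 3' overlap is 6.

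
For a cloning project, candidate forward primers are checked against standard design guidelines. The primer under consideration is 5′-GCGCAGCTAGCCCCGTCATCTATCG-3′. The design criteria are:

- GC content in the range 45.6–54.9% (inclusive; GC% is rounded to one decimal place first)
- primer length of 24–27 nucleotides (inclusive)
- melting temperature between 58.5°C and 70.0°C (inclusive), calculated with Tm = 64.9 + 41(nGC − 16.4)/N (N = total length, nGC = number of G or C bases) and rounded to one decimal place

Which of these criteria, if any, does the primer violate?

Fails: GC content.

Base counts: A=4, T=5, G=6, C=10 (length 25).
GC content: GC 16/25 = 64.0%, outside 45.6–54.9% ✗
length: length 25 ✓
Tm: Tm = 64.9 + 41·(16 − 16.4)/25 = 64.2°C ✓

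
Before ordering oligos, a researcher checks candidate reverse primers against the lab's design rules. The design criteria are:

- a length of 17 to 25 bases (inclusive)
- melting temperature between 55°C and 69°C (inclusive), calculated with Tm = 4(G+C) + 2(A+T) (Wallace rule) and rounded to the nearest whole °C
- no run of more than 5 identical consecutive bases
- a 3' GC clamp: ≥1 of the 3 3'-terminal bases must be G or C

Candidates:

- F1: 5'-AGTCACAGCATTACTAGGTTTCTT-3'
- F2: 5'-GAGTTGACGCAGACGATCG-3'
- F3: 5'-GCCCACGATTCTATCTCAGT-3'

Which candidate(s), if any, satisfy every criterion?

F1 (24 nt, A=6 T=9 G=4 C=5): length 24 ✓; Tm = 2·15 + 4·9 = 66°C ✓; longest run = 3 ✓; 3' end CTT has 1 G/C ✓ — passes.
F2 (19 nt, A=5 T=3 G=7 C=4): length 19 ✓; Tm = 2·8 + 4·11 = 60°C ✓; longest run = 2 ✓; 3' end TCG has 2 G/C ✓ — passes.
F3 (20 nt, A=4 T=6 G=3 C=7): length 20 ✓; Tm = 2·10 + 4·10 = 60°C ✓; longest run = 3 ✓; 3' end AGT has 1 G/C ✓ — passes.

F1, F2 and F3.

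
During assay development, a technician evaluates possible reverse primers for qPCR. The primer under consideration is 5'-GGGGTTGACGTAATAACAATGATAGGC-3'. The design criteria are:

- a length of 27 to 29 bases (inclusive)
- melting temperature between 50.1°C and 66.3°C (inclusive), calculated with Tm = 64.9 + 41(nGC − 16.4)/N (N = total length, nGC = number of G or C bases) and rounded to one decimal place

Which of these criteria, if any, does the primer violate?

Base counts: A=9, T=6, G=9, C=3 (length 27).
length: length 27 ✓
Tm: Tm = 64.9 + 41·(12 − 16.4)/27 = 58.2°C ✓

Meets all criteria.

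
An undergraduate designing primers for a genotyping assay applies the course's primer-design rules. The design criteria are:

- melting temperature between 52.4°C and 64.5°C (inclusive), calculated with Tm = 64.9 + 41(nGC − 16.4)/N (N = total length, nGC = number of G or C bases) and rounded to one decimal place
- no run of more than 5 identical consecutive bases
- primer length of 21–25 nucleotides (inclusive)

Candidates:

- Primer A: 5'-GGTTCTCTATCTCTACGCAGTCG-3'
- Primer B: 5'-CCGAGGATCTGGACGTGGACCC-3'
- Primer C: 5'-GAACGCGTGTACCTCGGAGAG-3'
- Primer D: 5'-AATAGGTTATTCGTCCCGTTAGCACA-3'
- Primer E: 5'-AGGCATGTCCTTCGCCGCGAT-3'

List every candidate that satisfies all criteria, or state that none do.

Primer A (23 nt, A=3 T=8 G=5 C=7): Tm = 64.9 + 41·(12 − 16.4)/23 = 57.1°C ✓; longest run = 2 ✓; length 23 ✓ — passes.
Primer B (22 nt, A=4 T=3 G=8 C=7): Tm = 64.9 + 41·(15 − 16.4)/22 = 62.3°C ✓; longest run = 3 ✓; length 22 ✓ — passes.
Primer C (21 nt, A=5 T=3 G=8 C=5): Tm = 64.9 + 41·(13 − 16.4)/21 = 58.3°C ✓; longest run = 2 ✓; length 21 ✓ — passes.
Primer D (26 nt, A=7 T=8 G=5 C=6): Tm = 64.9 + 41·(11 − 16.4)/26 = 56.4°C ✓; longest run = 3 ✓; length 26, outside 21–25 ✗ — fails.
Primer E (21 nt, A=3 T=5 G=6 C=7): Tm = 64.9 + 41·(13 − 16.4)/21 = 58.3°C ✓; longest run = 2 ✓; length 21 ✓ — passes.

Primer A, Primer B, Primer C and Primer E.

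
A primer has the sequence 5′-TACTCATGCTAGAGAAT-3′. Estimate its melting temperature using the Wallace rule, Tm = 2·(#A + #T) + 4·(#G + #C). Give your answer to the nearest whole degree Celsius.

46°C

Base counts: A=6, T=5, G=3, C=3 (length 17).
Tm = 2·(6+5) + 4·(3+3) = 2·11 + 4·6 = 22 + 24 = 46°C.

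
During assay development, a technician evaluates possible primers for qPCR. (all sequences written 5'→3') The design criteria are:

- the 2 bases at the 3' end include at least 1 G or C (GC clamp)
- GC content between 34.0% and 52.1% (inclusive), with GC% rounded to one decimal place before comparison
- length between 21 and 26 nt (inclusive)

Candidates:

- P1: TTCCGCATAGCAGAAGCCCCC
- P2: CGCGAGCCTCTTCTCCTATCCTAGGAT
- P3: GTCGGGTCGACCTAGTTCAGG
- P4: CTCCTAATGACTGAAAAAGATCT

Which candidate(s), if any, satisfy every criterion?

P1 (21 nt, A=5 T=3 G=4 C=9): 3' end CC has 2 G/C ✓; GC 13/21 = 61.9%, outside 34.0–52.1% ✗; length 21 ✓ — fails.
P2 (27 nt, A=4 T=8 G=5 C=10): 3' end AT has 0 G/C, need ≥1 ✗; GC 15/27 = 55.6%, outside 34.0–52.1% ✗; length 27, outside 21–26 ✗ — fails.
P3 (21 nt, A=3 T=5 G=8 C=5): 3' end GG has 2 G/C ✓; GC 13/21 = 61.9%, outside 34.0–52.1% ✗; length 21 ✓ — fails.
P4 (23 nt, A=9 T=6 G=3 C=5): 3' end CT has 1 G/C ✓; GC 8/23 = 34.8% ✓; length 23 ✓ — passes.

P4 only.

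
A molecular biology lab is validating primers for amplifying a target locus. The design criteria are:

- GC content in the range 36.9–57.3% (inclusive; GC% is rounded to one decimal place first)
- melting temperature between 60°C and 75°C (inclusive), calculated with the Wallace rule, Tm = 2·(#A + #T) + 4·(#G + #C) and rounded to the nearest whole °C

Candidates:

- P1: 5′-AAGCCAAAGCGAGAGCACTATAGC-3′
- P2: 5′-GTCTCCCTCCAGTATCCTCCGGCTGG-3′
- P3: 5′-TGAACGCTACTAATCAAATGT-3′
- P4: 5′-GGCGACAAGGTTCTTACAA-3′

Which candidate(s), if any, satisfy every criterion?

P1 (24 nt, A=10 T=2 G=6 C=6): GC 12/24 = 50.0% ✓; Tm = 2·12 + 4·12 = 72°C ✓ — passes.
P2 (26 nt, A=2 T=7 G=6 C=11): GC 17/26 = 65.4%, outside 36.9–57.3% ✗; Tm = 2·9 + 4·17 = 86°C, outside 60–75°C ✗ — fails.
P3 (21 nt, A=8 T=6 G=3 C=4): GC 7/21 = 33.3%, outside 36.9–57.3% ✗; Tm = 2·14 + 4·7 = 56°C, outside 60–75°C ✗ — fails.
P4 (19 nt, A=6 T=4 G=5 C=4): GC 9/19 = 47.4% ✓; Tm = 2·10 + 4·9 = 56°C, outside 60–75°C ✗ — fails.

P1 only.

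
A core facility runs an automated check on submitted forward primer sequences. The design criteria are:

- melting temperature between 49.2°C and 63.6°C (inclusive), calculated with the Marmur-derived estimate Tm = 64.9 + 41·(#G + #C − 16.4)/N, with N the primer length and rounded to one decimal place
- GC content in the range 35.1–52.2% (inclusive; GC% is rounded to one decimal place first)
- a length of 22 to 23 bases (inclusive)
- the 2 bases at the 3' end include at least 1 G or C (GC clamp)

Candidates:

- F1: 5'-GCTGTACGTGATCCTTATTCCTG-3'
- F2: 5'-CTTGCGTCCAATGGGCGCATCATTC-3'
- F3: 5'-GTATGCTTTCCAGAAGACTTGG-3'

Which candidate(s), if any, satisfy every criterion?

F1 and F3.

F1 (23 nt, A=3 T=9 G=5 C=6): Tm = 64.9 + 41·(11 − 16.4)/23 = 55.3°C ✓; GC 11/23 = 47.8% ✓; length 23 ✓; 3' end TG has 1 G/C ✓ — passes.
F2 (25 nt, A=4 T=7 G=6 C=8): Tm = 64.9 + 41·(14 − 16.4)/25 = 61.0°C ✓; GC 14/25 = 56.0%, outside 35.1–52.2% ✗; length 25, outside 22–23 ✗; 3' end TC has 1 G/C ✓ — fails.
F3 (22 nt, A=5 T=7 G=6 C=4): Tm = 64.9 + 41·(10 − 16.4)/22 = 53.0°C ✓; GC 10/22 = 45.5% ✓; length 22 ✓; 3' end GG has 2 G/C ✓ — passes.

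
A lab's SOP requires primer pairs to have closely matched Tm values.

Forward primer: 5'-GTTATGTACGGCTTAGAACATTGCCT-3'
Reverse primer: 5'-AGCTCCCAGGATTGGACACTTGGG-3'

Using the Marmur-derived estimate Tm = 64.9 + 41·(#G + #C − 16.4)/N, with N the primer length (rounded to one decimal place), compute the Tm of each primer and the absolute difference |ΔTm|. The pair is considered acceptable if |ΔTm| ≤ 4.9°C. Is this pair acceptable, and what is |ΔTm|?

|ΔTm| = 4.4°C; the pair is acceptable.

Forward: G+C = 11, N = 26 → Tm = 64.9 + 41·(11 − 16.4)/26 = 56.4°C.
Reverse: G+C = 14, N = 24 → Tm = 64.9 + 41·(14 − 16.4)/24 = 60.8°C.
|ΔTm| = |56.4 − 60.8| = 4.4°C, ≤ 4.9°C.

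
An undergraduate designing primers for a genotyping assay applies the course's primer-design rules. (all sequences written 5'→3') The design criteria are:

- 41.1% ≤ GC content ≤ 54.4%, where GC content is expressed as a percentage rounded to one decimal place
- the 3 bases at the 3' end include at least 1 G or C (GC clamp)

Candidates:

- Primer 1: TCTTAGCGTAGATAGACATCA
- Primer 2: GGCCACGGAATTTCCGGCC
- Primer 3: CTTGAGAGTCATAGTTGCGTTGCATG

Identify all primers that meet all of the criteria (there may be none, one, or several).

Primer 1 (21 nt, A=7 T=6 G=4 C=4): GC 8/21 = 38.1%, outside 41.1–54.4% ✗; 3' end TCA has 1 G/C ✓ — fails.
Primer 2 (19 nt, A=3 T=3 G=6 C=7): GC 13/19 = 68.4%, outside 41.1–54.4% ✗; 3' end GCC has 3 G/C ✓ — fails.
Primer 3 (26 nt, A=5 T=9 G=8 C=4): GC 12/26 = 46.2% ✓; 3' end ATG has 1 G/C ✓ — passes.

Primer 3 only.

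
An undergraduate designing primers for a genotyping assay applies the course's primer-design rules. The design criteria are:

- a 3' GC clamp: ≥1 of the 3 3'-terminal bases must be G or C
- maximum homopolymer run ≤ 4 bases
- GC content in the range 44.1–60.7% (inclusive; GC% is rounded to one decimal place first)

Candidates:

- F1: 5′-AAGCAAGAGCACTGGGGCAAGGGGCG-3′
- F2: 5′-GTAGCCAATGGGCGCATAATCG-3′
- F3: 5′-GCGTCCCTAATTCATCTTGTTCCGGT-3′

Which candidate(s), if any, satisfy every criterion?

F1 (26 nt, A=8 T=1 G=12 C=5): 3' end GCG has 3 G/C ✓; longest run = 4 ✓; GC 17/26 = 65.4%, outside 44.1–60.7% ✗ — fails.
F2 (22 nt, A=6 T=4 G=7 C=5): 3' end TCG has 2 G/C ✓; longest run = 3 ✓; GC 12/22 = 54.5% ✓ — passes.
F3 (26 nt, A=3 T=10 G=5 C=8): 3' end GGT has 2 G/C ✓; longest run = 3 ✓; GC 13/26 = 50.0% ✓ — passes.

F2 and F3.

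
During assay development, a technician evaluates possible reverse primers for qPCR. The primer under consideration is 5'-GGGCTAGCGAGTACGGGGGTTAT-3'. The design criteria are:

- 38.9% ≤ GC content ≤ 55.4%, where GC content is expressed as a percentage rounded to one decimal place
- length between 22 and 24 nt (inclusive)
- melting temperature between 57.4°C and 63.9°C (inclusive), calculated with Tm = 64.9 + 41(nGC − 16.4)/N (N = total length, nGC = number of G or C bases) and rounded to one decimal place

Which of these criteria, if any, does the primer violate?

Fails: GC content.

Base counts: A=4, T=5, G=11, C=3 (length 23).
GC content: GC 14/23 = 60.9%, outside 38.9–55.4% ✗
length: length 23 ✓
Tm: Tm = 64.9 + 41·(14 − 16.4)/23 = 60.6°C ✓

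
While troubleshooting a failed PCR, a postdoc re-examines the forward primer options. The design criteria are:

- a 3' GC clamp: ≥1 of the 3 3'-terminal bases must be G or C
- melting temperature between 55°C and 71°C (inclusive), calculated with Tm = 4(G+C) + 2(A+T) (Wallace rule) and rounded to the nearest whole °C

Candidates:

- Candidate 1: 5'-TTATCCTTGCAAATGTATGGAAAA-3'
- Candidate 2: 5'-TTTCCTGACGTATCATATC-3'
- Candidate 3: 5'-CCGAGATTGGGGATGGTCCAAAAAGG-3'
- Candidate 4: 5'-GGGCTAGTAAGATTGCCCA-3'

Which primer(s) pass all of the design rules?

Candidate 4 only.

Candidate 1 (24 nt, A=9 T=8 G=4 C=3): 3' end AAA has 0 G/C, need ≥1 ✗; Tm = 2·17 + 4·7 = 62°C ✓ — fails.
Candidate 2 (19 nt, A=4 T=8 G=2 C=5): 3' end ATC has 1 G/C ✓; Tm = 2·12 + 4·7 = 52°C, outside 55–71°C ✗ — fails.
Candidate 3 (26 nt, A=8 T=4 G=10 C=4): 3' end AGG has 2 G/C ✓; Tm = 2·12 + 4·14 = 80°C, outside 55–71°C ✗ — fails.
Candidate 4 (19 nt, A=5 T=4 G=6 C=4): 3' end CCA has 2 G/C ✓; Tm = 2·9 + 4·10 = 58°C ✓ — passes.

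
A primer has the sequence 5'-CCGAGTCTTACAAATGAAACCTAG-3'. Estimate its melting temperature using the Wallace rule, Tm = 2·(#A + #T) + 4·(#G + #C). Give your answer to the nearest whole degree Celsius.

Base counts: A=9, T=5, G=4, C=6 (length 24).
Tm = 2·(9+5) + 4·(4+6) = 2·14 + 4·10 = 28 + 40 = 68°C.

68°C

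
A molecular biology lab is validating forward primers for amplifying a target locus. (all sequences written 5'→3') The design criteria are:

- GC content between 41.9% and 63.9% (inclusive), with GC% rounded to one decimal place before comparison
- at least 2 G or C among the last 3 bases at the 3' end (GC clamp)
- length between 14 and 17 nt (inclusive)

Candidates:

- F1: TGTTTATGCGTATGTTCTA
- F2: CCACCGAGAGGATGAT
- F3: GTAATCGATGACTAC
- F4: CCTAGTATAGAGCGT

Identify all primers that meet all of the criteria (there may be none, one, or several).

F4 only.

F1 (19 nt, A=3 T=10 G=4 C=2): GC 6/19 = 31.6%, outside 41.9–63.9% ✗; 3' end CTA has 1 G/C, need ≥2 ✗; length 19, outside 14–17 ✗ — fails.
F2 (16 nt, A=5 T=2 G=5 C=4): GC 9/16 = 56.3% ✓; 3' end GAT has 1 G/C, need ≥2 ✗; length 16 ✓ — fails.
F3 (15 nt, A=5 T=4 G=3 C=3): GC 6/15 = 40.0%, outside 41.9–63.9% ✗; 3' end TAC has 1 G/C, need ≥2 ✗; length 15 ✓ — fails.
F4 (15 nt, A=4 T=4 G=4 C=3): GC 7/15 = 46.7% ✓; 3' end CGT has 2 G/C ✓; length 15 ✓ — passes.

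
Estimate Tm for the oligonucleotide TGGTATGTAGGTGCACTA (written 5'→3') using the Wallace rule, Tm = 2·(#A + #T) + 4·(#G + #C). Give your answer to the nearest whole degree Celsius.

52°C

Base counts: A=4, T=6, G=6, C=2 (length 18).
Tm = 2·(4+6) + 4·(6+2) = 2·10 + 4·8 = 20 + 32 = 52°C.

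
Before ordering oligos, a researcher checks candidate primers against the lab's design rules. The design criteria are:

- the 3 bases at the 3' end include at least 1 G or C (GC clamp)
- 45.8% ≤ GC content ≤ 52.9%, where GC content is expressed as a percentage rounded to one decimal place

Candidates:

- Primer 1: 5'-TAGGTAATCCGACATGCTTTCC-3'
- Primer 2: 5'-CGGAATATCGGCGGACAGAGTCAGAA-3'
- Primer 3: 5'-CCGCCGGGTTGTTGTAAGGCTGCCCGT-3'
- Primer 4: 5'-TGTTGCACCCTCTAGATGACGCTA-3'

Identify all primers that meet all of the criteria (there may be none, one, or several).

Primer 1 (22 nt, A=5 T=7 G=4 C=6): 3' end TCC has 2 G/C ✓; GC 10/22 = 45.5%, outside 45.8–52.9% ✗ — fails.
Primer 2 (26 nt, A=9 T=3 G=9 C=5): 3' end GAA has 1 G/C ✓; GC 14/26 = 53.8%, outside 45.8–52.9% ✗ — fails.
Primer 3 (27 nt, A=2 T=7 G=10 C=8): 3' end CGT has 2 G/C ✓; GC 18/27 = 66.7%, outside 45.8–52.9% ✗ — fails.
Primer 4 (24 nt, A=5 T=7 G=5 C=7): 3' end CTA has 1 G/C ✓; GC 12/24 = 50.0% ✓ — passes.

Primer 4 only.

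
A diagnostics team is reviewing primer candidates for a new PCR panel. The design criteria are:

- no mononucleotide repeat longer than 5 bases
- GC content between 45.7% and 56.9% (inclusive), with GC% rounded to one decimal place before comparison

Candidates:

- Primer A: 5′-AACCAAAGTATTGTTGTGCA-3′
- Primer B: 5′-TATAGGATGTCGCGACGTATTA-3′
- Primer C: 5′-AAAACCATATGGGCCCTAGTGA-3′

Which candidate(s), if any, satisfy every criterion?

None of the candidates satisfy all criteria.

Primer A (20 nt, A=7 T=6 G=4 C=3): longest run = 3 ✓; GC 7/20 = 35.0%, outside 45.7–56.9% ✗ — fails.
Primer B (22 nt, A=6 T=7 G=6 C=3): longest run = 2 ✓; GC 9/22 = 40.9%, outside 45.7–56.9% ✗ — fails.
Primer C (22 nt, A=8 T=4 G=5 C=5): longest run = 4 ✓; GC 10/22 = 45.5%, outside 45.7–56.9% ✗ — fails.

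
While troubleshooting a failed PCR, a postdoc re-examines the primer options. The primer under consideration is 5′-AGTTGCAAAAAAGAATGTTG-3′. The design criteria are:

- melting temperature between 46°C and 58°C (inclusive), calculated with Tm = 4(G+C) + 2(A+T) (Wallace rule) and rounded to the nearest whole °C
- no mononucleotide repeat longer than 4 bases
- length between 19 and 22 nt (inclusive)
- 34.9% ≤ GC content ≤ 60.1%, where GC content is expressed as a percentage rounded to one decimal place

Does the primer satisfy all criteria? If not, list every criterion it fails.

Base counts: A=9, T=5, G=5, C=1 (length 20).
Tm: Tm = 2·14 + 4·6 = 52°C ✓
homopolymer run: longest run = 6, exceeds 4 ✗
length: length 20 ✓
GC content: GC 6/20 = 30.0%, outside 34.9–60.1% ✗

Fails: homopolymer run, GC content.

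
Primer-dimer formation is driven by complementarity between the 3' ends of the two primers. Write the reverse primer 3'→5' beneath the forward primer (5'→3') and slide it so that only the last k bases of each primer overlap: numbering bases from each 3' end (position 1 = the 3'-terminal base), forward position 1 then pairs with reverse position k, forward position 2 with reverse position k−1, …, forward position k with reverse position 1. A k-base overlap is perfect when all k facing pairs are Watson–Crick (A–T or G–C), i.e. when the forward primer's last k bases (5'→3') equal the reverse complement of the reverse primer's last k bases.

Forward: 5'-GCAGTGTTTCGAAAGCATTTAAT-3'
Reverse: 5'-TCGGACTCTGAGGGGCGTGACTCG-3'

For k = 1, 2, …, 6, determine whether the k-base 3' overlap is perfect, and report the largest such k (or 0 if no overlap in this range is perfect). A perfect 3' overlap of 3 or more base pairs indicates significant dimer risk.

Last 6 bases (5'→3') — forward …TTTAAT, reverse …GACTCG.
Reverse complement of the reverse primer's last 6 bases: CGAGTC; its first k bases are the reverse complement of the reverse primer's last k bases, so a perfect k-base overlap needs the forward primer's last k bases to equal them.
Comparing (forward last k vs required): k=1: T vs C ✗; k=2: AT vs CG ✗; k=3: AAT vs CGA ✗; k=4: TAAT vs CGAG ✗; k=5: TTAAT vs CGAGT ✗; k=6: TTTAAT vs CGAGTC ✗.
No overlap length from 1 to 6 is perfect, so the longest perfect 3' overlap is 0.

Longest perfect overlap: 0 complementary base pairs; below the dimer-risk threshold (threshold 3).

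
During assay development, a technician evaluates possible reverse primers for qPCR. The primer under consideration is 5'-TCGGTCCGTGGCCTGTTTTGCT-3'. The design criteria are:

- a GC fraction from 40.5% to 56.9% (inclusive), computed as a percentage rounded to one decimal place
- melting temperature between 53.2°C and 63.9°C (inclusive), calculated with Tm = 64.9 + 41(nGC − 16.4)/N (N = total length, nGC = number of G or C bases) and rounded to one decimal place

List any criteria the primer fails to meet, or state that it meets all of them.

Base counts: A=0, T=9, G=7, C=6 (length 22).
GC content: GC 13/22 = 59.1%, outside 40.5–56.9% ✗
Tm: Tm = 64.9 + 41·(13 − 16.4)/22 = 58.6°C ✓

Fails: GC content.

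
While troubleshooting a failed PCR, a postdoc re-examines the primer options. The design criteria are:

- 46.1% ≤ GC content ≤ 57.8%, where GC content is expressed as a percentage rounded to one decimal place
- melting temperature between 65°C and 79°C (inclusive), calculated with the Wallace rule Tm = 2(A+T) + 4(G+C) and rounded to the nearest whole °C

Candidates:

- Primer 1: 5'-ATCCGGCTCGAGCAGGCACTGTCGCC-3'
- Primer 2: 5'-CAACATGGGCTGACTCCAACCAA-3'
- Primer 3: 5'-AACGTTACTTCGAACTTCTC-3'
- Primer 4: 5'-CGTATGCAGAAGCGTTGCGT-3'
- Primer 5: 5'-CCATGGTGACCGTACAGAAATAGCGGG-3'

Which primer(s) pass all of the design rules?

Primer 2 only.

Primer 1 (26 nt, A=4 T=4 G=8 C=10): GC 18/26 = 69.2%, outside 46.1–57.8% ✗; Tm = 2·8 + 4·18 = 88°C, outside 65–79°C ✗ — fails.
Primer 2 (23 nt, A=8 T=3 G=4 C=8): GC 12/23 = 52.2% ✓; Tm = 2·11 + 4·12 = 70°C ✓ — passes.
Primer 3 (20 nt, A=5 T=7 G=2 C=6): GC 8/20 = 40.0%, outside 46.1–57.8% ✗; Tm = 2·12 + 4·8 = 56°C, outside 65–79°C ✗ — fails.
Primer 4 (20 nt, A=4 T=5 G=7 C=4): GC 11/20 = 55.0% ✓; Tm = 2·9 + 4·11 = 62°C, outside 65–79°C ✗ — fails.
Primer 5 (27 nt, A=8 T=4 G=9 C=6): GC 15/27 = 55.6% ✓; Tm = 2·12 + 4·15 = 84°C, outside 65–79°C ✗ — fails.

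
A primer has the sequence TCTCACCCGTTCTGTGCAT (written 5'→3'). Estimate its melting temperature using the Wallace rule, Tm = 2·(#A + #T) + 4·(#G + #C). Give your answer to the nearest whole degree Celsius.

58°C

Base counts: A=2, T=7, G=3, C=7 (length 19).
Tm = 2·(2+7) + 4·(3+7) = 2·9 + 4·10 = 18 + 40 = 58°C.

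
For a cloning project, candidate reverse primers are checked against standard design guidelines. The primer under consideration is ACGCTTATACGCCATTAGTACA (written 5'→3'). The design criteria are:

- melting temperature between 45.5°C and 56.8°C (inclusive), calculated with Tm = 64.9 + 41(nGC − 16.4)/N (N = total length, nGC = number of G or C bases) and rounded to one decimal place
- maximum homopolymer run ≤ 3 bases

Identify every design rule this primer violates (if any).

Base counts: A=7, T=6, G=3, C=6 (length 22).
Tm: Tm = 64.9 + 41·(9 − 16.4)/22 = 51.1°C ✓
homopolymer run: longest run = 2 ✓

Meets all criteria.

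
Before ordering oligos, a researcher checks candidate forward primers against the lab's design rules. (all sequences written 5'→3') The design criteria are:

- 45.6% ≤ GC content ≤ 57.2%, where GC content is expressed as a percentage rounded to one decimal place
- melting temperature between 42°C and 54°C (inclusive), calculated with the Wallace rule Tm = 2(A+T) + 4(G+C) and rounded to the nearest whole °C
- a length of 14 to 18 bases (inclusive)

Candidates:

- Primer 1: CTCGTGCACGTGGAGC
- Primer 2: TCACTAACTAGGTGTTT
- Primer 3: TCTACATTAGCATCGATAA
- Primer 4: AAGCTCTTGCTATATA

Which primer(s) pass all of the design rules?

Primer 1 (16 nt, A=2 T=3 G=6 C=5): GC 11/16 = 68.8%, outside 45.6–57.2% ✗; Tm = 2·5 + 4·11 = 54°C ✓; length 16 ✓ — fails.
Primer 2 (17 nt, A=4 T=7 G=3 C=3): GC 6/17 = 35.3%, outside 45.6–57.2% ✗; Tm = 2·11 + 4·6 = 46°C ✓; length 17 ✓ — fails.
Primer 3 (19 nt, A=7 T=6 G=2 C=4): GC 6/19 = 31.6%, outside 45.6–57.2% ✗; Tm = 2·13 + 4·6 = 50°C ✓; length 19, outside 14–18 ✗ — fails.
Primer 4 (16 nt, A=5 T=6 G=2 C=3): GC 5/16 = 31.3%, outside 45.6–57.2% ✗; Tm = 2·11 + 4·5 = 42°C ✓; length 16 ✓ — fails.

None of the candidates satisfy all criteria.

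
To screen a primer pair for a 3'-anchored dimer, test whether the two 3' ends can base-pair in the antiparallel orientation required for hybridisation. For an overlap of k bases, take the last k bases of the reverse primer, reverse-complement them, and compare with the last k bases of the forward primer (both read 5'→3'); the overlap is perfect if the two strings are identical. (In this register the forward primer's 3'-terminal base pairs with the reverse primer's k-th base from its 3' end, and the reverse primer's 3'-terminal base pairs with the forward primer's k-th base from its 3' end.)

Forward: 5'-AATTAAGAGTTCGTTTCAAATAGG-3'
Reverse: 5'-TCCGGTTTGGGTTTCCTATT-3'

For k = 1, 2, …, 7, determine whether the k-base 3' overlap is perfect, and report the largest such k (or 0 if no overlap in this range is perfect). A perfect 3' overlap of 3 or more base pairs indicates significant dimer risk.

Longest perfect overlap: 6 complementary base pairs; significant dimer risk (threshold 3).

Last 7 bases (5'→3') — forward …AAATAGG, reverse …TCCTATT.
Reverse complement of the reverse primer's last 7 bases: AATAGGA; its first k bases are the reverse complement of the reverse primer's last k bases, so a perfect k-base overlap needs the forward primer's last k bases to equal them.
Comparing (forward last k vs required): k=1: G vs A ✗; k=2: GG vs AA ✗; k=3: AGG vs AAT ✗; k=4: TAGG vs AATA ✗; k=5: ATAGG vs AATAG ✗; k=6: AATAGG vs AATAGG ✓; k=7: AAATAGG vs AATAGGA ✗.
Only k = 6 is perfect, so the longest perfect 3' overlap is 6.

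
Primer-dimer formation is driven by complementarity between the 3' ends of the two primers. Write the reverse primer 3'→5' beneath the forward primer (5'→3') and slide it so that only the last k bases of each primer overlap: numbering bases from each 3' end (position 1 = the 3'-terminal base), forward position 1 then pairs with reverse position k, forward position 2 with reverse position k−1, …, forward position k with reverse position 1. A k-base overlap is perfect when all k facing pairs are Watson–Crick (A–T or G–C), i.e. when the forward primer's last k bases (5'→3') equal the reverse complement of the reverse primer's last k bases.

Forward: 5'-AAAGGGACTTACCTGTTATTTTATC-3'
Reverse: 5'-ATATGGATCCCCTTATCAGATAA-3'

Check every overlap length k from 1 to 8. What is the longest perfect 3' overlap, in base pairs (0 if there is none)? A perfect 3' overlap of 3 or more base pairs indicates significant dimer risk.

Longest perfect overlap: 5 complementary base pairs; significant dimer risk (threshold 3).

Last 8 bases (5'→3') — forward …ATTTTATC, reverse …TCAGATAA.
Reverse complement of the reverse primer's last 8 bases: TTATCTGA; its first k bases are the reverse complement of the reverse primer's last k bases, so a perfect k-base overlap needs the forward primer's last k bases to equal them.
Comparing (forward last k vs required): k=1: C vs T ✗; k=2: TC vs TT ✗; k=3: ATC vs TTA ✗; k=4: TATC vs TTAT ✗; k=5: TTATC vs TTATC ✓; k=6: TTTATC vs TTATCT ✗; k=7: TTTTATC vs TTATCTG ✗; k=8: ATTTTATC vs TTATCTGA ✗.
Only k = 5 is perfect, so the longest perfect 3' overlap is 5.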